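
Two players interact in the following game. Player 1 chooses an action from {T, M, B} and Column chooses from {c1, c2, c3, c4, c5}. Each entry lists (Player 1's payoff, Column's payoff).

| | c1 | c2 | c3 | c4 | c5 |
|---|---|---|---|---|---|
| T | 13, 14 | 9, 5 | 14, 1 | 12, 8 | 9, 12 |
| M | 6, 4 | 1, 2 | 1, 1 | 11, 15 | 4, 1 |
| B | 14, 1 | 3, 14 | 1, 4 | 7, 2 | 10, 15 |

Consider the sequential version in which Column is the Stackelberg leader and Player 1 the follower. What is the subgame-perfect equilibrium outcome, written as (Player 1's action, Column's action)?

(B, c5)

Solve by backward induction (Column leads).
- c1 → Player 1 plays B (best of 13, 6, 14); Column gets 1.
- c2 → Player 1 plays T (best of 9, 1, 3); Column gets 5.
- c3 → Player 1 plays T (best of 14, 1, 1); Column gets 1.
- c4 → Player 1 plays T (best of 12, 11, 7); Column gets 8.
- c5 → Player 1 plays B (best of 9, 4, 10); Column gets 15.
Among 1, 5, 1, 8, 15, the best is 15 at c5. Subgame-perfect outcome: (B, c5) with payoffs (10, 15).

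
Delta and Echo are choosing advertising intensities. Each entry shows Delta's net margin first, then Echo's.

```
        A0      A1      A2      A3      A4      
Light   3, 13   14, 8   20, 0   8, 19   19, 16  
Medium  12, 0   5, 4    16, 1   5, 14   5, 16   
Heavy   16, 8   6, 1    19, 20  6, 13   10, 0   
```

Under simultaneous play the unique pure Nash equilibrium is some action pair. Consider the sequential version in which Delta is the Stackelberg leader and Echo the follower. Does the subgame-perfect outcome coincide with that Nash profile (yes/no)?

Work backward from Echo's decision.
- Light → Echo plays A3 (best of 13, 8, 0, 19, 16); Delta gets 8.
- Medium → Echo plays A4 (best of 0, 4, 1, 14, 16); Delta gets 5.
- Heavy → Echo plays A2 (best of 8, 1, 20, 13, 0); Delta gets 19.
Maximizing over 8, 5, 19, Delta chooses Heavy. Subgame-perfect outcome: (Heavy, A2) with payoffs (19, 20).
For the simultaneous game, intersect best replies.
Delta's best replies: A0→Heavy; A1→Light; A2→Light; A3→Light; A4→Light.
Echo's best replies: Light→A3; Medium→A4; Heavy→A2.
The unique mutual best reply is (Light, A3), giving (8, 19).
Sequential outcome (Heavy, A2) differs from the Nash profile (Light, A3).

no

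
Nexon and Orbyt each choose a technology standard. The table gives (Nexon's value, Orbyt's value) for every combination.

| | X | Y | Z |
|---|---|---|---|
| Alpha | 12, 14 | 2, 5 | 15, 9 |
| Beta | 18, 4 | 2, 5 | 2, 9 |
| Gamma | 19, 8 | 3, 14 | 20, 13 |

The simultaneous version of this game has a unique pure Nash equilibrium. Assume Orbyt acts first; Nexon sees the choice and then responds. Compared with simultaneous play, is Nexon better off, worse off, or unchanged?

Nexon best-responds to each possible Orbyt move:
- X: Nexon compares 12, 18, 19 and picks Gamma; Orbyt would get 8.
- Y: Nexon compares 2, 2, 3 and picks Gamma; Orbyt would get 14.
- Z: Nexon compares 15, 2, 20 and picks Gamma; Orbyt would get 13.
Maximizing over 8, 14, 13, Orbyt chooses Y. Subgame-perfect outcome: (Gamma, Y) with payoffs (3, 14).
For the simultaneous game, intersect best replies.
Nexon's best replies: X→Gamma; Y→Gamma; Z→Gamma.
Orbyt's best replies: Alpha→X; Beta→Z; Gamma→Y.
Only (Gamma, Y) has each player best-responding; Nash payoffs (3, 14).
Nexon earns 3 sequentially versus 3 at the Nash outcome: unchanged.

unchanged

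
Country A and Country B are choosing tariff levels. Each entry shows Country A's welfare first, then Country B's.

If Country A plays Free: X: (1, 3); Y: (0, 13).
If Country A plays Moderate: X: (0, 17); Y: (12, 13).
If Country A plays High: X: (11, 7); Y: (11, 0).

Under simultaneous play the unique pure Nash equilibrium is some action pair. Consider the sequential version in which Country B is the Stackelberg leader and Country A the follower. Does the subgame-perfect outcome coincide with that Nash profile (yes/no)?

no

Country A best-responds to each possible Country B move:
- X: BR = High, leader payoff 7.
- Y: BR = Moderate, leader payoff 13.
Country B's induced payoffs are 7, 13, so Country B commits to Y. Subgame-perfect outcome: (Moderate, Y) with payoffs (12, 13).
For the simultaneous game, intersect best replies.
Country A's best replies: X→High; Y→Moderate.
Country B's best replies: Free→Y; Moderate→X; High→X.
The unique mutual best reply is (High, X), giving (11, 7).
Sequential outcome (Moderate, Y) differs from the Nash profile (High, X).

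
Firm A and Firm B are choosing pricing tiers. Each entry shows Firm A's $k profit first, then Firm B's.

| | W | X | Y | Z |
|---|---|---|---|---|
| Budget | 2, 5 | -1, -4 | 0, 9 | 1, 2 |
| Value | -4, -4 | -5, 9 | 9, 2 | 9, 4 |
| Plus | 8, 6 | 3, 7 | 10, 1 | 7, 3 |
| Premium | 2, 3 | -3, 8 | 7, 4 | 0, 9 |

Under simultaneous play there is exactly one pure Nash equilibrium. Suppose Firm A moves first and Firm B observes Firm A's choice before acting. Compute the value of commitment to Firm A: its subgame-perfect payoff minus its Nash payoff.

0

Work backward from Firm B's decision.
- Budget → Firm B plays Y (best of 5, -4, 9, 2); Firm A gets 0.
- Value → Firm B plays X (best of -4, 9, 2, 4); Firm A gets -5.
- Plus → Firm B plays X (best of 6, 7, 1, 3); Firm A gets 3.
- Premium → Firm B plays Z (best of 3, 8, 4, 9); Firm A gets 0.
Among 0, -5, 3, 0, the best is 3 at Plus. Subgame-perfect outcome: (Plus, X) with payoffs (3, 7).
For the simultaneous game, intersect best replies.
Firm A's best replies: W→Plus; X→Plus; Y→Plus; Z→Value.
Firm B's best replies: Budget→Y; Value→X; Plus→X; Premium→Z.
Only (Plus, X) has each player best-responding; Nash payoffs (3, 7).
Firm A's commitment gain: 3 − 3 = 0.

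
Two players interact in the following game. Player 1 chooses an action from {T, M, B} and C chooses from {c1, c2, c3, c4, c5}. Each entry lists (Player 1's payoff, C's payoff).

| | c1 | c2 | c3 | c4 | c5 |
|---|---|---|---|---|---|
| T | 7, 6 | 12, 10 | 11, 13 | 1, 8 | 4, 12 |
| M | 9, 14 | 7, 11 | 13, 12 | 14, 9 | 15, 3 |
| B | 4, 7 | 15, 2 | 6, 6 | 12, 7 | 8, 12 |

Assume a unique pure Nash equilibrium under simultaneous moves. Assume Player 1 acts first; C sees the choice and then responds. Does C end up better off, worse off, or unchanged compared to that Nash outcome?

worse off

Work backward from C's decision.
- T: C compares 6, 10, 13, 8, 12 and picks c3; Player 1 would get 11.
- M: C compares 14, 11, 12, 9, 3 and picks c1; Player 1 would get 9.
- B: C compares 7, 2, 6, 7, 12 and picks c5; Player 1 would get 8.
Among 11, 9, 8, the best is 11 at T. Subgame-perfect outcome: (T, c3) with payoffs (11, 13).
For the simultaneous game, intersect best replies.
Player 1's best replies: c1→M; c2→B; c3→M; c4→M; c5→M.
C's best replies: T→c3; M→c1; B→c5.
Only (M, c1) has each player best-responding; Nash payoffs (9, 14).
C earns 13 sequentially versus 14 at the Nash outcome: worse off.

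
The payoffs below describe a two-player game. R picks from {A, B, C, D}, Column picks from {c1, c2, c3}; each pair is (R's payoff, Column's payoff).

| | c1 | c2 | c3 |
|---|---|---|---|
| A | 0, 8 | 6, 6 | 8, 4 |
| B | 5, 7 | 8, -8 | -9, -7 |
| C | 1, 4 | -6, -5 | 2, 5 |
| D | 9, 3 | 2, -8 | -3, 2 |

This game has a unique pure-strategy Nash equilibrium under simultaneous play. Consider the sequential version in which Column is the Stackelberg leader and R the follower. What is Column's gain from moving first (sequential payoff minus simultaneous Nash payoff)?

1

Backward induction with Column moving first.
- c1 → R plays D (best of 0, 5, 1, 9); Column gets 3.
- c2 → R plays B (best of 6, 8, -6, 2); Column gets -8.
- c3 → R plays A (best of 8, -9, 2, -3); Column gets 4.
Among 3, -8, 4, the best is 4 at c3. Subgame-perfect outcome: (A, c3) with payoffs (8, 4).
Under simultaneous play:
R's best replies: c1→D; c2→B; c3→A.
Column's best replies: A→c1; B→c1; C→c3; D→c1.
The unique mutual best reply is (D, c1), giving (9, 3).
Column's commitment gain: 4 − 3 = 1.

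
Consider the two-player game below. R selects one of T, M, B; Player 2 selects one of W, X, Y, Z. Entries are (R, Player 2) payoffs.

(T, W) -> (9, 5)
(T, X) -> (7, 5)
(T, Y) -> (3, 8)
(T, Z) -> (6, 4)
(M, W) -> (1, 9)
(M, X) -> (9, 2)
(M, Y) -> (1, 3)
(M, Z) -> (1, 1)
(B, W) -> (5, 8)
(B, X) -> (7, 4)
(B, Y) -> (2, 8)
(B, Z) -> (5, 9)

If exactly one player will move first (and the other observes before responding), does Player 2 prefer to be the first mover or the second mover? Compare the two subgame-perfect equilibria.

If R leads: Player 2's best replies are T→Y, M→W, B→Z; R's induced payoffs 3, 1, 5; outcome (B, Z), payoffs (5, 9).
If Player 2 leads: R's best replies are W→T, X→M, Y→T, Z→T; Player 2's induced payoffs 5, 2, 8, 4; outcome (T, Y), payoffs (3, 8).
Player 2 gets 8 moving first and 9 moving second, so Player 2 prefers to move second.

second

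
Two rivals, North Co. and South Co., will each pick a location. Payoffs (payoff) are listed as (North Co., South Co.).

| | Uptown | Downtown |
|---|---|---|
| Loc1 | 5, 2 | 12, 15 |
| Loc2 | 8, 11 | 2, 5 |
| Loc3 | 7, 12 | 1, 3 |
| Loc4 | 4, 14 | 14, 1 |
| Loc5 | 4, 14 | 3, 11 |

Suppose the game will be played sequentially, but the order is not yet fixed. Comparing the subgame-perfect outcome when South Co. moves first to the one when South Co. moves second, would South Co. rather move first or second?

second

If North Co. leads: South Co.'s best replies are Loc1→Downtown, Loc2→Uptown, Loc3→Uptown, Loc4→Uptown, Loc5→Uptown; North Co.'s induced payoffs 12, 8, 7, 4, 4; outcome (Loc1, Downtown), payoffs (12, 15).
If South Co. leads: North Co.'s best replies are Uptown→Loc2, Downtown→Loc4; South Co.'s induced payoffs 11, 1; outcome (Loc2, Uptown), payoffs (8, 11).
South Co. gets 11 moving first and 15 moving second, so South Co. prefers to move second.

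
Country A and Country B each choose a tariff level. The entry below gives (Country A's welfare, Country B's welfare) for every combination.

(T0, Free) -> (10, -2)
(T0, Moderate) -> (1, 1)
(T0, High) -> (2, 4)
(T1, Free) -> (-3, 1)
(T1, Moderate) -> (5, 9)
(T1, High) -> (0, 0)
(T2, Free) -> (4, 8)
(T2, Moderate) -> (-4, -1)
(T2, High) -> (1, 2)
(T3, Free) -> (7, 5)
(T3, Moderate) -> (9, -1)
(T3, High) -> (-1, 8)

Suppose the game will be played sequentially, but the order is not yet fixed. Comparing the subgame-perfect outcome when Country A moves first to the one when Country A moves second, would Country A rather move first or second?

first

If Country A leads: Country B's best replies are T0→High, T1→Moderate, T2→Free, T3→High; Country A's induced payoffs 2, 5, 4, -1; outcome (T1, Moderate), payoffs (5, 9).
If Country B leads: Country A's best replies are Free→T0, Moderate→T3, High→T0; Country B's induced payoffs -2, -1, 4; outcome (T0, High), payoffs (2, 4).
Country A gets 5 moving first and 2 moving second, so Country A prefers to move first.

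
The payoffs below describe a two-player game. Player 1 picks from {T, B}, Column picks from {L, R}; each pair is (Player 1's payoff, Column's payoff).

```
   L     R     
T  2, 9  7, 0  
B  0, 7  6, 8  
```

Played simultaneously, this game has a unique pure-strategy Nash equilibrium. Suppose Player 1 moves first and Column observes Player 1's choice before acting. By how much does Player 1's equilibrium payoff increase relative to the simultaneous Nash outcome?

4

Backward induction with Player 1 moving first.
- T → Column plays L (best of 9, 0); Player 1 gets 2.
- B → Column plays R (best of 7, 8); Player 1 gets 6.
Player 1's induced payoffs are 2, 6, so Player 1 commits to B. Subgame-perfect outcome: (B, R) with payoffs (6, 8).
For the simultaneous game, intersect best replies.
Player 1's best replies: L→T; R→T.
Column's best replies: T→L; B→R.
Only (T, L) has each player best-responding; Nash payoffs (2, 9).
Player 1's commitment gain: 6 − 2 = 4.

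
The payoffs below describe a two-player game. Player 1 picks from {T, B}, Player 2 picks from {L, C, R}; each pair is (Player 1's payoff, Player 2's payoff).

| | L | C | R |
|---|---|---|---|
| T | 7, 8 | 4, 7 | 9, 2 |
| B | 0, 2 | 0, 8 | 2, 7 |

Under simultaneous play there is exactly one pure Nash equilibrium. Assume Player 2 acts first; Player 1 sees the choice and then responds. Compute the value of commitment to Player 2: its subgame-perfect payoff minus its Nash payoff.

Work backward from Player 1's decision.
- L: BR = T, leader payoff 8.
- C: BR = T, leader payoff 7.
- R: BR = T, leader payoff 2.
Maximizing over 8, 7, 2, Player 2 chooses L. Subgame-perfect outcome: (T, L) with payoffs (7, 8).
Under simultaneous play:
Player 1's best replies: L→T; C→T; R→T.
Player 2's best replies: T→L; B→C.
The unique mutual best reply is (T, L), giving (7, 8).
Player 2's commitment gain: 8 − 8 = 0.

0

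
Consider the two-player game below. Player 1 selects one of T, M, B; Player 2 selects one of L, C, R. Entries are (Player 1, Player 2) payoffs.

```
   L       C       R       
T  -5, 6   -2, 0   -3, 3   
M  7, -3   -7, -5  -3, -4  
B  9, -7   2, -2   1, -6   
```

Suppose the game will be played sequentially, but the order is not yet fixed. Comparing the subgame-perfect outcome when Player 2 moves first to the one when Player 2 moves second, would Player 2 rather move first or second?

first

If Player 1 leads: Player 2's best replies are T→L, M→L, B→C; Player 1's induced payoffs -5, 7, 2; outcome (M, L), payoffs (7, -3).
If Player 2 leads: Player 1's best replies are L→B, C→B, R→B; Player 2's induced payoffs -7, -2, -6; outcome (B, C), payoffs (2, -2).
Player 2 gets -2 moving first and -3 moving second, so Player 2 prefers to move first.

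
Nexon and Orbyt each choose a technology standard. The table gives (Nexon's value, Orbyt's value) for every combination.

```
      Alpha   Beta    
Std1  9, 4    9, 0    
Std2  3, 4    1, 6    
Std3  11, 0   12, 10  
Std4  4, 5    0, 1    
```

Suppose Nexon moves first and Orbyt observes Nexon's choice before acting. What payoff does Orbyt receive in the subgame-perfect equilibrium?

Backward induction with Nexon moving first.
- Std1 → Orbyt plays Alpha (best of 4, 0); Nexon gets 9.
- Std2 → Orbyt plays Beta (best of 4, 6); Nexon gets 1.
- Std3 → Orbyt plays Beta (best of 0, 10); Nexon gets 12.
- Std4 → Orbyt plays Alpha (best of 5, 1); Nexon gets 4.
Among 9, 1, 12, 4, the best is 12 at Std3. Subgame-perfect outcome: (Std3, Beta) with payoffs (12, 10).

10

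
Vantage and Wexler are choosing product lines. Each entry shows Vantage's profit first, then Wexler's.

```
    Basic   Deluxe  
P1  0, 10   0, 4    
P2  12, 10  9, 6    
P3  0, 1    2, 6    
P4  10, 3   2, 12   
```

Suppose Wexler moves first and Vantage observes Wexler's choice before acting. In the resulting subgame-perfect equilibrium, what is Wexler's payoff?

Work backward from Vantage's decision.
- Basic → Vantage plays P2 (best of 0, 12, 0, 10); Wexler gets 10.
- Deluxe → Vantage plays P2 (best of 0, 9, 2, 2); Wexler gets 6.
Maximizing over 10, 6, Wexler chooses Basic. Subgame-perfect outcome: (P2, Basic) with payoffs (12, 10).

10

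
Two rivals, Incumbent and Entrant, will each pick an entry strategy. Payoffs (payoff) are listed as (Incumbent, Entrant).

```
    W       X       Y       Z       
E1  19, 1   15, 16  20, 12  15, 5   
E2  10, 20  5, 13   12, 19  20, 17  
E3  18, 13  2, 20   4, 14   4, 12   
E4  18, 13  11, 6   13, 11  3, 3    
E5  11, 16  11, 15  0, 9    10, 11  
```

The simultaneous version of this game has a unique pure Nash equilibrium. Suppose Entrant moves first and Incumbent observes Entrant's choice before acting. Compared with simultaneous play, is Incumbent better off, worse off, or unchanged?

Solve by backward induction (Entrant leads).
- W → Incumbent plays E1 (best of 19, 10, 18, 18, 11); Entrant gets 1.
- X → Incumbent plays E1 (best of 15, 5, 2, 11, 11); Entrant gets 16.
- Y → Incumbent plays E1 (best of 20, 12, 4, 13, 0); Entrant gets 12.
- Z → Incumbent plays E2 (best of 15, 20, 4, 3, 10); Entrant gets 17.
Entrant's induced payoffs are 1, 16, 12, 17, so Entrant commits to Z. Subgame-perfect outcome: (E2, Z) with payoffs (20, 17).
Now find the simultaneous Nash equilibrium.
Incumbent's best replies: W→E1; X→E1; Y→E1; Z→E2.
Entrant's best replies: E1→X; E2→W; E3→X; E4→W; E5→W.
The unique mutual best reply is (E1, X), giving (15, 16).
Incumbent earns 20 sequentially versus 15 at the Nash outcome: better off.

better off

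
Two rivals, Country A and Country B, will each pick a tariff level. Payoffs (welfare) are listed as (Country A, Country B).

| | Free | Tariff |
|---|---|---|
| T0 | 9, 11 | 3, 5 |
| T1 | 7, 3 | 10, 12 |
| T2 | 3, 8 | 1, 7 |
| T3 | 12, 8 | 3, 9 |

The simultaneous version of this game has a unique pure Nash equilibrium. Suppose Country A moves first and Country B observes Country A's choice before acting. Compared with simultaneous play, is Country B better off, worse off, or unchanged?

Work backward from Country B's decision.
- T0 → Country B plays Free (best of 11, 5); Country A gets 9.
- T1 → Country B plays Tariff (best of 3, 12); Country A gets 10.
- T2 → Country B plays Free (best of 8, 7); Country A gets 3.
- T3 → Country B plays Tariff (best of 8, 9); Country A gets 3.
Among 9, 10, 3, 3, the best is 10 at T1. Subgame-perfect outcome: (T1, Tariff) with payoffs (10, 12).
Under simultaneous play:
Country A's best replies: Free→T3; Tariff→T1.
Country B's best replies: T0→Free; T1→Tariff; T2→Free; T3→Tariff.
Only (T1, Tariff) has each player best-responding; Nash payoffs (10, 12).
Country B earns 12 sequentially versus 12 at the Nash outcome: unchanged.

unchanged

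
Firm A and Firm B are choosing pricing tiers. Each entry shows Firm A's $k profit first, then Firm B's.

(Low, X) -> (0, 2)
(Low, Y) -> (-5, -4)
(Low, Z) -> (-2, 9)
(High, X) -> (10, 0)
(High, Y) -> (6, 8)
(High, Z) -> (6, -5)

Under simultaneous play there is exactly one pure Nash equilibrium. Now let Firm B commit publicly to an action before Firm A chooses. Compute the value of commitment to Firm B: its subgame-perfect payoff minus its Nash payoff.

0

Solve by backward induction (Firm B leads).
- X: BR = High, leader payoff 0.
- Y: BR = High, leader payoff 8.
- Z: BR = High, leader payoff -5.
Maximizing over 0, 8, -5, Firm B chooses Y. Subgame-perfect outcome: (High, Y) with payoffs (6, 8).
Now find the simultaneous Nash equilibrium.
Firm A's best replies: X→High; Y→High; Z→High.
Firm B's best replies: Low→Z; High→Y.
The unique mutual best reply is (High, Y), giving (6, 8).
Firm B's commitment gain: 8 − 8 = 0.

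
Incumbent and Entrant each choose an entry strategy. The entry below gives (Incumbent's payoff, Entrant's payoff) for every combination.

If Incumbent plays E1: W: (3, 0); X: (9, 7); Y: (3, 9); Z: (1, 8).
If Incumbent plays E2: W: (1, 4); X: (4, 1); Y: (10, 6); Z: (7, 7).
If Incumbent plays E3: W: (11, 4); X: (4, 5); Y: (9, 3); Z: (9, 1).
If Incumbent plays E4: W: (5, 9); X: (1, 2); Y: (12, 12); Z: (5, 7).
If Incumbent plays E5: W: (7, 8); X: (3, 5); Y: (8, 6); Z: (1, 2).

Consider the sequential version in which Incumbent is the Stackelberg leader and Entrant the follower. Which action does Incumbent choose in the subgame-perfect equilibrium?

E4

Solve by backward induction (Incumbent leads).
- E1: Entrant compares 0, 7, 9, 8 and picks Y; Incumbent would get 3.
- E2: Entrant compares 4, 1, 6, 7 and picks Z; Incumbent would get 7.
- E3: Entrant compares 4, 5, 3, 1 and picks X; Incumbent would get 4.
- E4: Entrant compares 9, 2, 12, 7 and picks Y; Incumbent would get 12.
- E5: Entrant compares 8, 5, 6, 2 and picks W; Incumbent would get 7.
Maximizing over 3, 7, 4, 12, 7, Incumbent chooses E4. Subgame-perfect outcome: (E4, Y) with payoffs (12, 12).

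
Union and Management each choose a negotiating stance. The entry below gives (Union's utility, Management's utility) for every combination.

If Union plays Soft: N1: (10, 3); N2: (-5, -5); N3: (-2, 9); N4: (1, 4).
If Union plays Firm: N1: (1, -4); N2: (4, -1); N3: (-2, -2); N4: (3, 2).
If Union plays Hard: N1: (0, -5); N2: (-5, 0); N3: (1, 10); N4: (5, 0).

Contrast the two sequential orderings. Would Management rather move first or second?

If Union leads: Management's best replies are Soft→N3, Firm→N4, Hard→N3; Union's induced payoffs -2, 3, 1; outcome (Firm, N4), payoffs (3, 2).
If Management leads: Union's best replies are N1→Soft, N2→Firm, N3→Hard, N4→Hard; Management's induced payoffs 3, -1, 10, 0; outcome (Hard, N3), payoffs (1, 10).
Management gets 10 moving first and 2 moving second, so Management prefers to move first.

first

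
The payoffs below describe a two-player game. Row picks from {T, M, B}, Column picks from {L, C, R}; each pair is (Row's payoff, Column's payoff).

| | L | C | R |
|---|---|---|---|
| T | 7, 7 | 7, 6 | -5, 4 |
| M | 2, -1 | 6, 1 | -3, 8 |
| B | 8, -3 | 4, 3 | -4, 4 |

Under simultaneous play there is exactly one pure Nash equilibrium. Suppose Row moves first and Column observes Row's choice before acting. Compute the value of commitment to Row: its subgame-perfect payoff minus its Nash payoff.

Backward induction with Row moving first.
- T → Column plays L (best of 7, 6, 4); Row gets 7.
- M → Column plays R (best of -1, 1, 8); Row gets -3.
- B → Column plays R (best of -3, 3, 4); Row gets -4.
Maximizing over 7, -3, -4, Row chooses T. Subgame-perfect outcome: (T, L) with payoffs (7, 7).
Under simultaneous play:
Row's best replies: L→B; C→T; R→M.
Column's best replies: T→L; M→R; B→R.
Only (M, R) has each player best-responding; Nash payoffs (-3, 8).
Row's commitment gain: 7 − -3 = 10.

10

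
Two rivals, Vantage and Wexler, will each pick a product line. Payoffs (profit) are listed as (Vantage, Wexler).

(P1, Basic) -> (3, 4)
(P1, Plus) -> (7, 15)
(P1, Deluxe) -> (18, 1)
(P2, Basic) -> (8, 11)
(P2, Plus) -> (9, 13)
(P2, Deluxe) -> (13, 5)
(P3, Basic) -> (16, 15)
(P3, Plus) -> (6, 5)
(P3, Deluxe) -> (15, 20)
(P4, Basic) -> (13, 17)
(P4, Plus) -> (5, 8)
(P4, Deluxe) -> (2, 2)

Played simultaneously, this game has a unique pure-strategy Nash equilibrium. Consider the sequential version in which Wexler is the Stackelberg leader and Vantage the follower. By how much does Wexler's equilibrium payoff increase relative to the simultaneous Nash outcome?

2

Solve by backward induction (Wexler leads).
- Basic: Vantage compares 3, 8, 16, 13 and picks P3; Wexler would get 15.
- Plus: Vantage compares 7, 9, 6, 5 and picks P2; Wexler would get 13.
- Deluxe: Vantage compares 18, 13, 15, 2 and picks P1; Wexler would get 1.
Maximizing over 15, 13, 1, Wexler chooses Basic. Subgame-perfect outcome: (P3, Basic) with payoffs (16, 15).
For the simultaneous game, intersect best replies.
Vantage's best replies: Basic→P3; Plus→P2; Deluxe→P1.
Wexler's best replies: P1→Plus; P2→Plus; P3→Deluxe; P4→Basic.
The unique mutual best reply is (P2, Plus), giving (9, 13).
Wexler's commitment gain: 15 − 13 = 2.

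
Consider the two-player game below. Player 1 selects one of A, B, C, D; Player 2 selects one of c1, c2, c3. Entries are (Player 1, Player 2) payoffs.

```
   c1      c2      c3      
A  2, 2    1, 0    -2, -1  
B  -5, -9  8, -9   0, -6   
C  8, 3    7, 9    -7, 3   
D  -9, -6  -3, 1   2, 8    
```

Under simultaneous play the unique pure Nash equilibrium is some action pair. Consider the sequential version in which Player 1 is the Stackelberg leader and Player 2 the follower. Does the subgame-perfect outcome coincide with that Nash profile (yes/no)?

no

Solve by backward induction (Player 1 leads).
- A → Player 2 plays c1 (best of 2, 0, -1); Player 1 gets 2.
- B → Player 2 plays c3 (best of -9, -9, -6); Player 1 gets 0.
- C → Player 2 plays c2 (best of 3, 9, 3); Player 1 gets 7.
- D → Player 2 plays c3 (best of -6, 1, 8); Player 1 gets 2.
Player 1's induced payoffs are 2, 0, 7, 2, so Player 1 commits to C. Subgame-perfect outcome: (C, c2) with payoffs (7, 9).
Now find the simultaneous Nash equilibrium.
Player 1's best replies: c1→C; c2→B; c3→D.
Player 2's best replies: A→c1; B→c3; C→c2; D→c3.
The unique mutual best reply is (D, c3), giving (2, 8).
Sequential outcome (C, c2) differs from the Nash profile (D, c3).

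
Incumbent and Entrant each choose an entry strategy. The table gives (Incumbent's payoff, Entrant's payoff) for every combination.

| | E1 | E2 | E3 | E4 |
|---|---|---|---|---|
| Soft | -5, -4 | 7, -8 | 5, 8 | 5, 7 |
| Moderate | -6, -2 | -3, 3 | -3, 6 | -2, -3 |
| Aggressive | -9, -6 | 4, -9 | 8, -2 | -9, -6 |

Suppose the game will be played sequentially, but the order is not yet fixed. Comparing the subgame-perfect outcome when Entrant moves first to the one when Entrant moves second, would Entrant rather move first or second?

If Incumbent leads: Entrant's best replies are Soft→E3, Moderate→E3, Aggressive→E3; Incumbent's induced payoffs 5, -3, 8; outcome (Aggressive, E3), payoffs (8, -2).
If Entrant leads: Incumbent's best replies are E1→Soft, E2→Soft, E3→Aggressive, E4→Soft; Entrant's induced payoffs -4, -8, -2, 7; outcome (Soft, E4), payoffs (5, 7).
Entrant gets 7 moving first and -2 moving second, so Entrant prefers to move first.

first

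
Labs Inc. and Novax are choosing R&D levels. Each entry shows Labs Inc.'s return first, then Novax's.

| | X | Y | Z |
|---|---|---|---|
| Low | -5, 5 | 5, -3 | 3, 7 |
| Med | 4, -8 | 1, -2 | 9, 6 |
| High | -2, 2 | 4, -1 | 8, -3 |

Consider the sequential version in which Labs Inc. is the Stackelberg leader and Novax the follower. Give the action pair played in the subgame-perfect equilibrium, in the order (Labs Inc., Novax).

Work backward from Novax's decision.
- Low → Novax plays Z (best of 5, -3, 7); Labs Inc. gets 3.
- Med → Novax plays Z (best of -8, -2, 6); Labs Inc. gets 9.
- High → Novax plays X (best of 2, -1, -3); Labs Inc. gets -2.
Labs Inc.'s induced payoffs are 3, 9, -2, so Labs Inc. commits to Med. Subgame-perfect outcome: (Med, Z) with payoffs (9, 6).

(Med, Z)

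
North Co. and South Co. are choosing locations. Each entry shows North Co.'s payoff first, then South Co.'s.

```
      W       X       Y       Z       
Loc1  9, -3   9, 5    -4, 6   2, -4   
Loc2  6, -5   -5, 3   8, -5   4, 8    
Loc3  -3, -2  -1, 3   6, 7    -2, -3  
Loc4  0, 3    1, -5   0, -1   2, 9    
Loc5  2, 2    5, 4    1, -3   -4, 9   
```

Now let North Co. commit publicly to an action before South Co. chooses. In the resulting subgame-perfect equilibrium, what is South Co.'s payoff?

Solve by backward induction (North Co. leads).
- Loc1 → South Co. plays Y (best of -3, 5, 6, -4); North Co. gets -4.
- Loc2 → South Co. plays Z (best of -5, 3, -5, 8); North Co. gets 4.
- Loc3 → South Co. plays Y (best of -2, 3, 7, -3); North Co. gets 6.
- Loc4 → South Co. plays Z (best of 3, -5, -1, 9); North Co. gets 2.
- Loc5 → South Co. plays Z (best of 2, 4, -3, 9); North Co. gets -4.
North Co.'s induced payoffs are -4, 4, 6, 2, -4, so North Co. commits to Loc3. Subgame-perfect outcome: (Loc3, Y) with payoffs (6, 7).

7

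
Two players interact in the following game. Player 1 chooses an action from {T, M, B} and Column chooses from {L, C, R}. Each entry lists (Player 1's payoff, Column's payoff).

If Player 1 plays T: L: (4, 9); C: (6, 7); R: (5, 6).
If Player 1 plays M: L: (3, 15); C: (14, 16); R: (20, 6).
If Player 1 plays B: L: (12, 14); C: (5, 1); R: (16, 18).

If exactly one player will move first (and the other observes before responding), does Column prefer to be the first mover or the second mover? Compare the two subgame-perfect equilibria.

second

If Player 1 leads: Column's best replies are T→L, M→C, B→R; Player 1's induced payoffs 4, 14, 16; outcome (B, R), payoffs (16, 18).
If Column leads: Player 1's best replies are L→B, C→M, R→M; Column's induced payoffs 14, 16, 6; outcome (M, C), payoffs (14, 16).
Column gets 16 moving first and 18 moving second, so Column prefers to move second.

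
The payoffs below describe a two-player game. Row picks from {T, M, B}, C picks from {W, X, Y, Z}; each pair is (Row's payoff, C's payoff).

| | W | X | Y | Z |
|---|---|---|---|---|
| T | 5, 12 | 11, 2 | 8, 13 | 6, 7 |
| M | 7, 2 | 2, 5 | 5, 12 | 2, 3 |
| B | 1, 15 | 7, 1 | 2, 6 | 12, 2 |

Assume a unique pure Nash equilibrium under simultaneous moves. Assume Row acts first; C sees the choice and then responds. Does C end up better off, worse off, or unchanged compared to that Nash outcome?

Solve by backward induction (Row leads).
- T: BR = Y, leader payoff 8.
- M: BR = Y, leader payoff 5.
- B: BR = W, leader payoff 1.
Maximizing over 8, 5, 1, Row chooses T. Subgame-perfect outcome: (T, Y) with payoffs (8, 13).
For the simultaneous game, intersect best replies.
Row's best replies: W→M; X→T; Y→T; Z→B.
C's best replies: T→Y; M→Y; B→W.
Only (T, Y) has each player best-responding; Nash payoffs (8, 13).
C earns 13 sequentially versus 13 at the Nash outcome: unchanged.

unchanged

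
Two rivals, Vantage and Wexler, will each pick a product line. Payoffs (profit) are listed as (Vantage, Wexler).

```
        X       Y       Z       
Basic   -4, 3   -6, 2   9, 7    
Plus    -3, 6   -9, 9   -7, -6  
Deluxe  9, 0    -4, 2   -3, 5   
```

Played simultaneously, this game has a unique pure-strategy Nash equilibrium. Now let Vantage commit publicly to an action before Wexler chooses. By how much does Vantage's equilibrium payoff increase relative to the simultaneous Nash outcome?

0

Backward induction with Vantage moving first.
- Basic → Wexler plays Z (best of 3, 2, 7); Vantage gets 9.
- Plus → Wexler plays Y (best of 6, 9, -6); Vantage gets -9.
- Deluxe → Wexler plays Z (best of 0, 2, 5); Vantage gets -3.
Vantage's induced payoffs are 9, -9, -3, so Vantage commits to Basic. Subgame-perfect outcome: (Basic, Z) with payoffs (9, 7).
For the simultaneous game, intersect best replies.
Vantage's best replies: X→Deluxe; Y→Deluxe; Z→Basic.
Wexler's best replies: Basic→Z; Plus→Y; Deluxe→Z.
Only (Basic, Z) has each player best-responding; Nash payoffs (9, 7).
Vantage's commitment gain: 9 − 9 = 0.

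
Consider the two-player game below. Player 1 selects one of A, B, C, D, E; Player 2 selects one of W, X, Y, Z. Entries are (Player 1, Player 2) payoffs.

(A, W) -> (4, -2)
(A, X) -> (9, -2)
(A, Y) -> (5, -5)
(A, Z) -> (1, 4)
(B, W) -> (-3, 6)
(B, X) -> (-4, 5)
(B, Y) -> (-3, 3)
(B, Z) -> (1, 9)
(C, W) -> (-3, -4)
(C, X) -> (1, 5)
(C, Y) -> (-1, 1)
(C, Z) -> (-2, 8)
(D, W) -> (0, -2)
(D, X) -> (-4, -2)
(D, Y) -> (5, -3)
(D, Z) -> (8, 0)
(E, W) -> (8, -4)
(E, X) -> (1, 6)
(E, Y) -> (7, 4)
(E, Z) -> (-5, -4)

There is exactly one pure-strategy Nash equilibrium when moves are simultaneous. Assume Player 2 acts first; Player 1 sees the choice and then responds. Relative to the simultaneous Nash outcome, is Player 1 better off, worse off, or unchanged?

worse off

Backward induction with Player 2 moving first.
- W: Player 1 compares 4, -3, -3, 0, 8 and picks E; Player 2 would get -4.
- X: Player 1 compares 9, -4, 1, -4, 1 and picks A; Player 2 would get -2.
- Y: Player 1 compares 5, -3, -1, 5, 7 and picks E; Player 2 would get 4.
- Z: Player 1 compares 1, 1, -2, 8, -5 and picks D; Player 2 would get 0.
Among -4, -2, 4, 0, the best is 4 at Y. Subgame-perfect outcome: (E, Y) with payoffs (7, 4).
Now find the simultaneous Nash equilibrium.
Player 1's best replies: W→E; X→A; Y→E; Z→D.
Player 2's best replies: A→Z; B→Z; C→Z; D→Z; E→X.
The unique mutual best reply is (D, Z), giving (8, 0).
Player 1 earns 7 sequentially versus 8 at the Nash outcome: worse off.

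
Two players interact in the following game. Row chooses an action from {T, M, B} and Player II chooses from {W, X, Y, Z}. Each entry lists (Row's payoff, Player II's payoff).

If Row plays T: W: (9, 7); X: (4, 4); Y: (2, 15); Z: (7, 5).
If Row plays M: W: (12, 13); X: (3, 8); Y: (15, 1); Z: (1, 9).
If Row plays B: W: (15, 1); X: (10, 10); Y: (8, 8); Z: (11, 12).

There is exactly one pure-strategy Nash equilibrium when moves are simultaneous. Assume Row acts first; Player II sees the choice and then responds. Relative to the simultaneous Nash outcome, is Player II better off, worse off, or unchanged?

better off

Solve by backward induction (Row leads).
- T: BR = Y, leader payoff 2.
- M: BR = W, leader payoff 12.
- B: BR = Z, leader payoff 11.
Row's induced payoffs are 2, 12, 11, so Row commits to M. Subgame-perfect outcome: (M, W) with payoffs (12, 13).
Now find the simultaneous Nash equilibrium.
Row's best replies: W→B; X→B; Y→M; Z→B.
Player II's best replies: T→Y; M→W; B→Z.
Only (B, Z) has each player best-responding; Nash payoffs (11, 12).
Player II earns 13 sequentially versus 12 at the Nash outcome: better off.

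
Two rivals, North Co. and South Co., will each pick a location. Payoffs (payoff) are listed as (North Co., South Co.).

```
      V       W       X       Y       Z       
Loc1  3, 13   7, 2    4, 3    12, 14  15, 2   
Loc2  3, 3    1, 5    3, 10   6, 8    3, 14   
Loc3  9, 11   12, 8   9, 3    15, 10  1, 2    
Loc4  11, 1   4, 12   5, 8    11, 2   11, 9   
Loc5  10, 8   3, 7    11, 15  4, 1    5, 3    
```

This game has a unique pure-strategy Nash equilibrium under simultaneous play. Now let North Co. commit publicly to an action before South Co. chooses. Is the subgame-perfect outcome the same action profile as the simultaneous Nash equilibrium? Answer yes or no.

Work backward from South Co.'s decision.
- Loc1: South Co. compares 13, 2, 3, 14, 2 and picks Y; North Co. would get 12.
- Loc2: South Co. compares 3, 5, 10, 8, 14 and picks Z; North Co. would get 3.
- Loc3: South Co. compares 11, 8, 3, 10, 2 and picks V; North Co. would get 9.
- Loc4: South Co. compares 1, 12, 8, 2, 9 and picks W; North Co. would get 4.
- Loc5: South Co. compares 8, 7, 15, 1, 3 and picks X; North Co. would get 11.
North Co.'s induced payoffs are 12, 3, 9, 4, 11, so North Co. commits to Loc1. Subgame-perfect outcome: (Loc1, Y) with payoffs (12, 14).
Under simultaneous play:
North Co.'s best replies: V→Loc4; W→Loc3; X→Loc5; Y→Loc3; Z→Loc1.
South Co.'s best replies: Loc1→Y; Loc2→Z; Loc3→V; Loc4→W; Loc5→X.
Only (Loc5, X) has each player best-responding; Nash payoffs (11, 15).
Sequential outcome (Loc1, Y) differs from the Nash profile (Loc5, X).

no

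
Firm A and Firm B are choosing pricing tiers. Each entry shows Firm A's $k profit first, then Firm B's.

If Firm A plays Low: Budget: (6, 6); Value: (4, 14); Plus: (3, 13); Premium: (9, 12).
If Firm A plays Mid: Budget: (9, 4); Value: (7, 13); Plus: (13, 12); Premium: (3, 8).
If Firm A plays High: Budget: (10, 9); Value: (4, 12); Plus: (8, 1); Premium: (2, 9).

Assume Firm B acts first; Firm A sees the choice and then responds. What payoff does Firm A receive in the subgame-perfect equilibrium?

Backward induction with Firm B moving first.
- Budget: BR = High, leader payoff 9.
- Value: BR = Mid, leader payoff 13.
- Plus: BR = Mid, leader payoff 12.
- Premium: BR = Low, leader payoff 12.
Among 9, 13, 12, 12, the best is 13 at Value. Subgame-perfect outcome: (Mid, Value) with payoffs (7, 13).

7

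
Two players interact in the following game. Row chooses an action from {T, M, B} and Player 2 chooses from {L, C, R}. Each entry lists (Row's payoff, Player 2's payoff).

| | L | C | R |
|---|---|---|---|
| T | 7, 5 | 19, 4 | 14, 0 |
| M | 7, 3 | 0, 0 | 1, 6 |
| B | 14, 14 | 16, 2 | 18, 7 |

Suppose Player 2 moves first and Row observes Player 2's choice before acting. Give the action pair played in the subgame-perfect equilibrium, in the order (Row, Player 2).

(B, L)

Work backward from Row's decision.
- L: Row compares 7, 7, 14 and picks B; Player 2 would get 14.
- C: Row compares 19, 0, 16 and picks T; Player 2 would get 4.
- R: Row compares 14, 1, 18 and picks B; Player 2 would get 7.
Player 2's induced payoffs are 14, 4, 7, so Player 2 commits to L. Subgame-perfect outcome: (B, L) with payoffs (14, 14).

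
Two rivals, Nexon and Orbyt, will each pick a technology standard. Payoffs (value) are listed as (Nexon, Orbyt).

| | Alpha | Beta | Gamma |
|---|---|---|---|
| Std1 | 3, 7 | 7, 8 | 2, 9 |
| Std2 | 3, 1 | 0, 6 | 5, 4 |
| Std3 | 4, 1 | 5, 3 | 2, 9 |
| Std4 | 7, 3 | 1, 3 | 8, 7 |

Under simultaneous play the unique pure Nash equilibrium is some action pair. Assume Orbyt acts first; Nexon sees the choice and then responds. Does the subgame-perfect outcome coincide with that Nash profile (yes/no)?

no

Work backward from Nexon's decision.
- Alpha: BR = Std4, leader payoff 3.
- Beta: BR = Std1, leader payoff 8.
- Gamma: BR = Std4, leader payoff 7.
Among 3, 8, 7, the best is 8 at Beta. Subgame-perfect outcome: (Std1, Beta) with payoffs (7, 8).
For the simultaneous game, intersect best replies.
Nexon's best replies: Alpha→Std4; Beta→Std1; Gamma→Std4.
Orbyt's best replies: Std1→Gamma; Std2→Beta; Std3→Gamma; Std4→Gamma.
Only (Std4, Gamma) has each player best-responding; Nash payoffs (8, 7).
Sequential outcome (Std1, Beta) differs from the Nash profile (Std4, Gamma).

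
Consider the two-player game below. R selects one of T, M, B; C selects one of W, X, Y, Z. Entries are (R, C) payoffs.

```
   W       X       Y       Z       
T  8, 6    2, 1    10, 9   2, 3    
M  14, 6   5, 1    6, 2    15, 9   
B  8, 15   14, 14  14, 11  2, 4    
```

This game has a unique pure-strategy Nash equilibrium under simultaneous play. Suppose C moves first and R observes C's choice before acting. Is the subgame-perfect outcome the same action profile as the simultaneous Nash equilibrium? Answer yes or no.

Work backward from R's decision.
- W → R plays M (best of 8, 14, 8); C gets 6.
- X → R plays B (best of 2, 5, 14); C gets 14.
- Y → R plays B (best of 10, 6, 14); C gets 11.
- Z → R plays M (best of 2, 15, 2); C gets 9.
Maximizing over 6, 14, 11, 9, C chooses X. Subgame-perfect outcome: (B, X) with payoffs (14, 14).
Under simultaneous play:
R's best replies: W→M; X→B; Y→B; Z→M.
C's best replies: T→Y; M→Z; B→W.
Only (M, Z) has each player best-responding; Nash payoffs (15, 9).
Sequential outcome (B, X) differs from the Nash profile (M, Z).

no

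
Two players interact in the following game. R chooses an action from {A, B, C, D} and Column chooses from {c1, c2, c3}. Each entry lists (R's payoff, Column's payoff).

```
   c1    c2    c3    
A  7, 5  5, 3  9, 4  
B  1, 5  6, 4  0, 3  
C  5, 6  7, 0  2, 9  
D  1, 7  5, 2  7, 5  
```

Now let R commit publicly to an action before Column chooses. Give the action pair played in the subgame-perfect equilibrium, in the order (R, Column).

(A, c1)

Column best-responds to each possible R move:
- A: Column compares 5, 3, 4 and picks c1; R would get 7.
- B: Column compares 5, 4, 3 and picks c1; R would get 1.
- C: Column compares 6, 0, 9 and picks c3; R would get 2.
- D: Column compares 7, 2, 5 and picks c1; R would get 1.
R's induced payoffs are 7, 1, 2, 1, so R commits to A. Subgame-perfect outcome: (A, c1) with payoffs (7, 5).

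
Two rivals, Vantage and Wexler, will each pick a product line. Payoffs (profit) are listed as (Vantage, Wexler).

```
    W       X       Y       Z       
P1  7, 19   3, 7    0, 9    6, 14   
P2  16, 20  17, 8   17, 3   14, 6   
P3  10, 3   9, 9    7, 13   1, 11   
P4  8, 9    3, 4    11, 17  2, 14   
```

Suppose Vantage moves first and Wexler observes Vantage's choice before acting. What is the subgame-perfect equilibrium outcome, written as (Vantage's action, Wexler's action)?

Backward induction with Vantage moving first.
- P1: Wexler compares 19, 7, 9, 14 and picks W; Vantage would get 7.
- P2: Wexler compares 20, 8, 3, 6 and picks W; Vantage would get 16.
- P3: Wexler compares 3, 9, 13, 11 and picks Y; Vantage would get 7.
- P4: Wexler compares 9, 4, 17, 14 and picks Y; Vantage would get 11.
Vantage's induced payoffs are 7, 16, 7, 11, so Vantage commits to P2. Subgame-perfect outcome: (P2, W) with payoffs (16, 20).

(P2, W)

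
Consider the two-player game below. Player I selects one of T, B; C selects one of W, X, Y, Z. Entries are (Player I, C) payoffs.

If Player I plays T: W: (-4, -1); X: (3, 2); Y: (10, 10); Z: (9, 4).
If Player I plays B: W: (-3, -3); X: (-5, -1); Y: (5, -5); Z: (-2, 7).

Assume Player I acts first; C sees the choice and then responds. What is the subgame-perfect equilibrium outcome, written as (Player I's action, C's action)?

(T, Y)

C best-responds to each possible Player I move:
- T: BR = Y, leader payoff 10.
- B: BR = Z, leader payoff -2.
Player I's induced payoffs are 10, -2, so Player I commits to T. Subgame-perfect outcome: (T, Y) with payoffs (10, 10).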